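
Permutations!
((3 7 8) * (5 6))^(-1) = ((3 7 8)(5 6))^(-1) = (3 8 7)(5 6)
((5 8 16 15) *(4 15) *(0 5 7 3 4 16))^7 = (16)(0 5 8)(3 7 15 4) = ((16)(0 5 8)(3 4 15 7))^7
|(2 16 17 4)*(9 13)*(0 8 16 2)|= 10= |(0 8 16 17 4)(9 13)|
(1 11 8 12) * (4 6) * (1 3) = (1 11 8 12 3)(4 6) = [0, 11, 2, 1, 6, 5, 4, 7, 12, 9, 10, 8, 3]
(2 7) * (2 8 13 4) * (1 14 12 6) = (1 14 12 6)(2 7 8 13 4) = [0, 14, 7, 3, 2, 5, 1, 8, 13, 9, 10, 11, 6, 4, 12]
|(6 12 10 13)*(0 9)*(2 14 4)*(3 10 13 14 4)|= |(0 9)(2 4)(3 10 14)(6 12 13)|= 6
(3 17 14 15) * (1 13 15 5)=(1 13 15 3 17 14 5)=[0, 13, 2, 17, 4, 1, 6, 7, 8, 9, 10, 11, 12, 15, 5, 3, 16, 14]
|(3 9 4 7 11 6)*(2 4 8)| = |(2 4 7 11 6 3 9 8)| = 8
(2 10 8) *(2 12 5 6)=[0, 1, 10, 3, 4, 6, 2, 7, 12, 9, 8, 11, 5]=(2 10 8 12 5 6)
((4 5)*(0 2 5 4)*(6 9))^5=((0 2 5)(6 9))^5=(0 5 2)(6 9)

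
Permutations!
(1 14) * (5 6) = (1 14)(5 6) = [0, 14, 2, 3, 4, 6, 5, 7, 8, 9, 10, 11, 12, 13, 1]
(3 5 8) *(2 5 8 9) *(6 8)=(2 5 9)(3 6 8)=[0, 1, 5, 6, 4, 9, 8, 7, 3, 2]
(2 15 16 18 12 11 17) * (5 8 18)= (2 15 16 5 8 18 12 11 17)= [0, 1, 15, 3, 4, 8, 6, 7, 18, 9, 10, 17, 11, 13, 14, 16, 5, 2, 12]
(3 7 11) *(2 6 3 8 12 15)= (2 6 3 7 11 8 12 15)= [0, 1, 6, 7, 4, 5, 3, 11, 12, 9, 10, 8, 15, 13, 14, 2]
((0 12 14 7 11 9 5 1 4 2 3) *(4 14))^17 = ((0 12 4 2 3)(1 14 7 11 9 5))^17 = (0 4 3 12 2)(1 5 9 11 7 14)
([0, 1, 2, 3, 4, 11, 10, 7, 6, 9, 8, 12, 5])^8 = (5 12 11)(6 8 10)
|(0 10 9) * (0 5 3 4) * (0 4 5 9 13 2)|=4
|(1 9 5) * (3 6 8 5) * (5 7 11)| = |(1 9 3 6 8 7 11 5)| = 8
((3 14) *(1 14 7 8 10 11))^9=(1 3 8 11 14 7 10)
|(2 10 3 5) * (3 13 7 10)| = 3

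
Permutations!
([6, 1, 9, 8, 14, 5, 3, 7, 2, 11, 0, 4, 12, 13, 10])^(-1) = [10, 1, 8, 6, 11, 5, 0, 7, 3, 2, 14, 9, 12, 13, 4]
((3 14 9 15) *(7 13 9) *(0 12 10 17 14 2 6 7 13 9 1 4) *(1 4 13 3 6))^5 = (0 3)(1 10)(2 12)(4 14)(6 7 9 15)(13 17)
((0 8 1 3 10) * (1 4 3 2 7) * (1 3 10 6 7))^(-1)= (0 10 4 8)(1 2)(3 7 6)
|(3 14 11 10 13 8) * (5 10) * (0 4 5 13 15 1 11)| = |(0 4 5 10 15 1 11 13 8 3 14)| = 11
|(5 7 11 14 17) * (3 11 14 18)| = |(3 11 18)(5 7 14 17)| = 12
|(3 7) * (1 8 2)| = |(1 8 2)(3 7)| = 6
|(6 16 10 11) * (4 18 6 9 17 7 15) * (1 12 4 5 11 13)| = 24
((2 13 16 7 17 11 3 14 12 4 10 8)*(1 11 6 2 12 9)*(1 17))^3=(1 14 6 16 11 9 2 7 3 17 13)(4 12 8 10)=((1 11 3 14 9 17 6 2 13 16 7)(4 10 8 12))^3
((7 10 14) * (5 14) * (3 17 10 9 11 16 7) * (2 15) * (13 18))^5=(2 15)(7 9 11 16)(13 18)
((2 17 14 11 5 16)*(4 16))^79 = (2 14 5 16 17 11 4)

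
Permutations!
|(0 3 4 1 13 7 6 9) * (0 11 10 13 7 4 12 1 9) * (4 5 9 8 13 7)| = 13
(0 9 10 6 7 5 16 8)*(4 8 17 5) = (0 9 10 6 7 4 8)(5 16 17) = [9, 1, 2, 3, 8, 16, 7, 4, 0, 10, 6, 11, 12, 13, 14, 15, 17, 5]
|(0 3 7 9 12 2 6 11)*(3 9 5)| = 6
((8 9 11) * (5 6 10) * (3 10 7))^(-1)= (3 7 6 5 10)(8 11 9)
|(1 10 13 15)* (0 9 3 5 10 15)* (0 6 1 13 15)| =|(0 9 3 5 10 15 13 6 1)| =9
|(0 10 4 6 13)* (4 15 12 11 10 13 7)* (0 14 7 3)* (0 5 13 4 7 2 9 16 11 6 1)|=|(0 4 1)(2 9 16 11 10 15 12 6 3 5 13 14)|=12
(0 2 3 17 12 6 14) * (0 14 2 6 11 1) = (0 6 2 3 17 12 11 1) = [6, 0, 3, 17, 4, 5, 2, 7, 8, 9, 10, 1, 11, 13, 14, 15, 16, 12]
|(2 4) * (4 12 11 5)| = 5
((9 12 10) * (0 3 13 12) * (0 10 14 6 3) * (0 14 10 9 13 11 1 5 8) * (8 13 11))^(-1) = (0 8 3 6 14)(1 11 10 12 13 5)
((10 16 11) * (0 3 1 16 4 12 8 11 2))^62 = (0 1 2 3 16)(4 8 10 12 11)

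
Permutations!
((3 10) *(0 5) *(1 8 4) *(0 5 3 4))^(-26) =((0 3 10 4 1 8))^(-26) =(0 1 10)(3 8 4)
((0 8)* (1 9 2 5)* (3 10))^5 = (0 8)(1 9 2 5)(3 10)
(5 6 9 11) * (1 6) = (1 6 9 11 5) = [0, 6, 2, 3, 4, 1, 9, 7, 8, 11, 10, 5]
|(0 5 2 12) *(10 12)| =5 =|(0 5 2 10 12)|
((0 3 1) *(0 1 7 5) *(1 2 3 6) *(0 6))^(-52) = ((1 2 3 7 5 6))^(-52) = (1 3 5)(2 7 6)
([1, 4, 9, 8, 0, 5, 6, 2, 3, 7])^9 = [0, 1, 2, 8, 4, 5, 6, 7, 3, 9]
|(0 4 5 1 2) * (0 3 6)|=7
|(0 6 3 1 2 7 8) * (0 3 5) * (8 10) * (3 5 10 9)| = 5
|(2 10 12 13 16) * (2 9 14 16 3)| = |(2 10 12 13 3)(9 14 16)| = 15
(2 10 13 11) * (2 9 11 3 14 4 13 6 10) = (3 14 4 13)(6 10)(9 11) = [0, 1, 2, 14, 13, 5, 10, 7, 8, 11, 6, 9, 12, 3, 4]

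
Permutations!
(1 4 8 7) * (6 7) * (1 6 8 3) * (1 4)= [0, 1, 2, 4, 3, 5, 7, 6, 8]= (8)(3 4)(6 7)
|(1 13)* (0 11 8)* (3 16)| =6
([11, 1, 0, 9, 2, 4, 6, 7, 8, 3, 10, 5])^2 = [5, 1, 11, 3, 0, 2, 6, 7, 8, 9, 10, 4]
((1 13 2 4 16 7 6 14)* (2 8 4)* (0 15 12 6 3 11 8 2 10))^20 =(0 12 14 13 10 15 6 1 2)(3 8 16)(4 7 11)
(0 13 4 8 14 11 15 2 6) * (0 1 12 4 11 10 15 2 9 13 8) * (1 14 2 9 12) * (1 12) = (0 8 2 6 14 10 15 1 12 4)(9 13 11) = [8, 12, 6, 3, 0, 5, 14, 7, 2, 13, 15, 9, 4, 11, 10, 1]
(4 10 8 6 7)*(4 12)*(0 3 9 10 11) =(0 3 9 10 8 6 7 12 4 11) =[3, 1, 2, 9, 11, 5, 7, 12, 6, 10, 8, 0, 4]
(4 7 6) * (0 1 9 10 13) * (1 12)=(0 12 1 9 10 13)(4 7 6)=[12, 9, 2, 3, 7, 5, 4, 6, 8, 10, 13, 11, 1, 0]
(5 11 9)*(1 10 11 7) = (1 10 11 9 5 7) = [0, 10, 2, 3, 4, 7, 6, 1, 8, 5, 11, 9]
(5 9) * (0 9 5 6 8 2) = (0 9 6 8 2) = [9, 1, 0, 3, 4, 5, 8, 7, 2, 6]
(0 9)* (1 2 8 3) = (0 9)(1 2 8 3) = [9, 2, 8, 1, 4, 5, 6, 7, 3, 0]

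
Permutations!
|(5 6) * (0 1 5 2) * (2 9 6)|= 4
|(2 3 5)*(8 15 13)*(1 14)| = 6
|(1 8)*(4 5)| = 2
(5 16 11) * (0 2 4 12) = (0 2 4 12)(5 16 11) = [2, 1, 4, 3, 12, 16, 6, 7, 8, 9, 10, 5, 0, 13, 14, 15, 11]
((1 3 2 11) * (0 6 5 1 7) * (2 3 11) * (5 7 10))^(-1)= ((0 6 7)(1 11 10 5))^(-1)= (0 7 6)(1 5 10 11)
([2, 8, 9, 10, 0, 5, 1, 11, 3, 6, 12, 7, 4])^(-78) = (0 9 1 3 12)(2 6 8 10 4)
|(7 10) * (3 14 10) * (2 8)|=|(2 8)(3 14 10 7)|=4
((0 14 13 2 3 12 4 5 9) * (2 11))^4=((0 14 13 11 2 3 12 4 5 9))^4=(0 2 5 13 12)(3 9 11 4 14)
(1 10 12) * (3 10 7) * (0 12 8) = (0 12 1 7 3 10 8) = [12, 7, 2, 10, 4, 5, 6, 3, 0, 9, 8, 11, 1]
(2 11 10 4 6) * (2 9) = (2 11 10 4 6 9) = [0, 1, 11, 3, 6, 5, 9, 7, 8, 2, 4, 10]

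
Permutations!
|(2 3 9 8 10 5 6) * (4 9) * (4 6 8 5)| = |(2 3 6)(4 9 5 8 10)| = 15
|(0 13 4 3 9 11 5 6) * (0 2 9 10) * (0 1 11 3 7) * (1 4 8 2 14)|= 45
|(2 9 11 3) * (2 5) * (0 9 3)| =|(0 9 11)(2 3 5)| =3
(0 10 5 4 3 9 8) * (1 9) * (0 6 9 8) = [10, 8, 2, 1, 3, 4, 9, 7, 6, 0, 5] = (0 10 5 4 3 1 8 6 9)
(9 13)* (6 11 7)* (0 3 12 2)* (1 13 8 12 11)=(0 3 11 7 6 1 13 9 8 12 2)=[3, 13, 0, 11, 4, 5, 1, 6, 12, 8, 10, 7, 2, 9]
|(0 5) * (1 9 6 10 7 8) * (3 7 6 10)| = |(0 5)(1 9 10 6 3 7 8)| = 14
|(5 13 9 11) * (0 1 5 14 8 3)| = |(0 1 5 13 9 11 14 8 3)| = 9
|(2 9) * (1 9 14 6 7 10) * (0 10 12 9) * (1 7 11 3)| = 11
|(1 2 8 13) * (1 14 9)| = |(1 2 8 13 14 9)| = 6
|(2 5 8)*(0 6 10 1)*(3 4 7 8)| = 12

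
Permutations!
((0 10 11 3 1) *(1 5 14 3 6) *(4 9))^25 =((0 10 11 6 1)(3 5 14)(4 9))^25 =(3 5 14)(4 9)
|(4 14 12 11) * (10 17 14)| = |(4 10 17 14 12 11)| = 6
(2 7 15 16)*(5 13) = (2 7 15 16)(5 13) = [0, 1, 7, 3, 4, 13, 6, 15, 8, 9, 10, 11, 12, 5, 14, 16, 2]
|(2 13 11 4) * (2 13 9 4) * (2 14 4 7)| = 12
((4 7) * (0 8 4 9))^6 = ((0 8 4 7 9))^6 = (0 8 4 7 9)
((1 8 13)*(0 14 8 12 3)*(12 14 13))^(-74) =((0 13 1 14 8 12 3))^(-74) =(0 14 3 1 12 13 8)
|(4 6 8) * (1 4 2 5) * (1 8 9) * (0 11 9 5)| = 9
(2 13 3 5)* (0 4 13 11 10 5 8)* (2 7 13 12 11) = (0 4 12 11 10 5 7 13 3 8) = [4, 1, 2, 8, 12, 7, 6, 13, 0, 9, 5, 10, 11, 3]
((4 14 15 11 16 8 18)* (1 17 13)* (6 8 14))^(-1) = (1 13 17)(4 18 8 6)(11 15 14 16)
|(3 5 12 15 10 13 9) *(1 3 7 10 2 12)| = |(1 3 5)(2 12 15)(7 10 13 9)| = 12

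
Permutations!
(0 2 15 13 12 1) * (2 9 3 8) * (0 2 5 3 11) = (0 9 11)(1 2 15 13 12)(3 8 5) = [9, 2, 15, 8, 4, 3, 6, 7, 5, 11, 10, 0, 1, 12, 14, 13]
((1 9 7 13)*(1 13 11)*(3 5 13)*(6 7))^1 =(1 9 6 7 11)(3 5 13) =((1 9 6 7 11)(3 5 13))^1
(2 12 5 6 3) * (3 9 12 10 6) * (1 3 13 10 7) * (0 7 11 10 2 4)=(0 7 1 3 4)(2 11 10 6 9 12 5 13)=[7, 3, 11, 4, 0, 13, 9, 1, 8, 12, 6, 10, 5, 2]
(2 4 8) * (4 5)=[0, 1, 5, 3, 8, 4, 6, 7, 2]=(2 5 4 8)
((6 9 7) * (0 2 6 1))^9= ((0 2 6 9 7 1))^9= (0 9)(1 6)(2 7)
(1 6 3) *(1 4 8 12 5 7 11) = [0, 6, 2, 4, 8, 7, 3, 11, 12, 9, 10, 1, 5] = (1 6 3 4 8 12 5 7 11)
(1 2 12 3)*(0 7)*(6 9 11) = (0 7)(1 2 12 3)(6 9 11) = [7, 2, 12, 1, 4, 5, 9, 0, 8, 11, 10, 6, 3]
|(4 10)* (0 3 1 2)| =|(0 3 1 2)(4 10)| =4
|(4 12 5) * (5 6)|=4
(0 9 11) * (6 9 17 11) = [17, 1, 2, 3, 4, 5, 9, 7, 8, 6, 10, 0, 12, 13, 14, 15, 16, 11] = (0 17 11)(6 9)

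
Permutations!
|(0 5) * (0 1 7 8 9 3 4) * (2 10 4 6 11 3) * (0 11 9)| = 35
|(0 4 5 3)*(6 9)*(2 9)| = 12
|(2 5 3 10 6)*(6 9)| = 6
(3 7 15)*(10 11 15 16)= [0, 1, 2, 7, 4, 5, 6, 16, 8, 9, 11, 15, 12, 13, 14, 3, 10]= (3 7 16 10 11 15)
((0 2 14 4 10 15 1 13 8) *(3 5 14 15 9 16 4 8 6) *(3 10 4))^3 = ((0 2 15 1 13 6 10 9 16 3 5 14 8))^3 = (0 1 10 3 8 15 6 16 14 2 13 9 5)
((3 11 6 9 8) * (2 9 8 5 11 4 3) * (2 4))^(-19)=(2 8 5 3 6 9 4 11)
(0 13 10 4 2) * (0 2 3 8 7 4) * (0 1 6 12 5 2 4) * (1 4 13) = (0 1 6 12 5 2 13 10 4 3 8 7) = [1, 6, 13, 8, 3, 2, 12, 0, 7, 9, 4, 11, 5, 10]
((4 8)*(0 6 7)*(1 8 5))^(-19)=((0 6 7)(1 8 4 5))^(-19)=(0 7 6)(1 8 4 5)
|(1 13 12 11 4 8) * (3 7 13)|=|(1 3 7 13 12 11 4 8)|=8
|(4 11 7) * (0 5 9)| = 3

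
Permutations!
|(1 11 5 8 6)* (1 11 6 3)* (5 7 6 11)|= 7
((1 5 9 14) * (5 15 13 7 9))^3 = ((1 15 13 7 9 14))^3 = (1 7)(9 15)(13 14)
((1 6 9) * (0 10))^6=(10)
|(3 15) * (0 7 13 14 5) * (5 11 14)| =4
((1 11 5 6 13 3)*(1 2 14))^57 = ((1 11 5 6 13 3 2 14))^57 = (1 11 5 6 13 3 2 14)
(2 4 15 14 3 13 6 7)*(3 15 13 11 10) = (2 4 13 6 7)(3 11 10)(14 15) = [0, 1, 4, 11, 13, 5, 7, 2, 8, 9, 3, 10, 12, 6, 15, 14]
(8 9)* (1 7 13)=[0, 7, 2, 3, 4, 5, 6, 13, 9, 8, 10, 11, 12, 1]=(1 7 13)(8 9)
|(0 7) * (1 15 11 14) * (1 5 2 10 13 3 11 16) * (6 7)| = 21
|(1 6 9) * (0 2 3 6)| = |(0 2 3 6 9 1)| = 6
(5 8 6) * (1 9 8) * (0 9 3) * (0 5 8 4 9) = (1 3 5)(4 9)(6 8) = [0, 3, 2, 5, 9, 1, 8, 7, 6, 4]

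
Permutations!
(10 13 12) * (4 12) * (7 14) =(4 12 10 13)(7 14) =[0, 1, 2, 3, 12, 5, 6, 14, 8, 9, 13, 11, 10, 4, 7]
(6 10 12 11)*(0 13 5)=(0 13 5)(6 10 12 11)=[13, 1, 2, 3, 4, 0, 10, 7, 8, 9, 12, 6, 11, 5]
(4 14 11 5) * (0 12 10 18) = (0 12 10 18)(4 14 11 5) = [12, 1, 2, 3, 14, 4, 6, 7, 8, 9, 18, 5, 10, 13, 11, 15, 16, 17, 0]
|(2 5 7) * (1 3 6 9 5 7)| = |(1 3 6 9 5)(2 7)| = 10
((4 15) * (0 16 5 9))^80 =(16) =((0 16 5 9)(4 15))^80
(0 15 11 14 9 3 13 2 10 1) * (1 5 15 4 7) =(0 4 7 1)(2 10 5 15 11 14 9 3 13) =[4, 0, 10, 13, 7, 15, 6, 1, 8, 3, 5, 14, 12, 2, 9, 11]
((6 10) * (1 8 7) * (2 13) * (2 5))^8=(1 7 8)(2 5 13)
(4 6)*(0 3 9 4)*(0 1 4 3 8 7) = (0 8 7)(1 4 6)(3 9) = [8, 4, 2, 9, 6, 5, 1, 0, 7, 3]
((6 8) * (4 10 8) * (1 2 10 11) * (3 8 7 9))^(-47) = ((1 2 10 7 9 3 8 6 4 11))^(-47) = (1 7 8 11 10 3 4 2 9 6)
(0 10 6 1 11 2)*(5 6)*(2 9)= (0 10 5 6 1 11 9 2)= [10, 11, 0, 3, 4, 6, 1, 7, 8, 2, 5, 9]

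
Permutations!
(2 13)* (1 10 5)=[0, 10, 13, 3, 4, 1, 6, 7, 8, 9, 5, 11, 12, 2]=(1 10 5)(2 13)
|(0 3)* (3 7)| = 3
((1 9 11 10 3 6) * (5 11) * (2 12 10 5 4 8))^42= (1 10 8)(2 9 3)(4 6 12)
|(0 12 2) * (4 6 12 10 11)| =|(0 10 11 4 6 12 2)| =7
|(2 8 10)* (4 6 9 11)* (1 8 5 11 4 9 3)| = |(1 8 10 2 5 11 9 4 6 3)| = 10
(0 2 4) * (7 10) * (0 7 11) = (0 2 4 7 10 11) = [2, 1, 4, 3, 7, 5, 6, 10, 8, 9, 11, 0]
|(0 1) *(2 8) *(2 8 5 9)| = 6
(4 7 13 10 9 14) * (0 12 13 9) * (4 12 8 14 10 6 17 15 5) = [8, 1, 2, 3, 7, 4, 17, 9, 14, 10, 0, 11, 13, 6, 12, 5, 16, 15] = (0 8 14 12 13 6 17 15 5 4 7 9 10)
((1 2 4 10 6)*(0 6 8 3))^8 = ((0 6 1 2 4 10 8 3))^8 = (10)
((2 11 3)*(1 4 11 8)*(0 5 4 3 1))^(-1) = ((0 5 4 11 1 3 2 8))^(-1) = (0 8 2 3 1 11 4 5)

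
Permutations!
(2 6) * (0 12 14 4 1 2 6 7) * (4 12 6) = [6, 2, 7, 3, 1, 5, 4, 0, 8, 9, 10, 11, 14, 13, 12] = (0 6 4 1 2 7)(12 14)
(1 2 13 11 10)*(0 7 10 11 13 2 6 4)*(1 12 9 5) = [7, 6, 2, 3, 0, 1, 4, 10, 8, 5, 12, 11, 9, 13] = (13)(0 7 10 12 9 5 1 6 4)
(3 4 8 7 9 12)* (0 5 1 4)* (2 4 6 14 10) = [5, 6, 4, 0, 8, 1, 14, 9, 7, 12, 2, 11, 3, 13, 10] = (0 5 1 6 14 10 2 4 8 7 9 12 3)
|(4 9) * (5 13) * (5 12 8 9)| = 6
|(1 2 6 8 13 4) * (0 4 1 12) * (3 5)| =30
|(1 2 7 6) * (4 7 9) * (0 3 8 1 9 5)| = |(0 3 8 1 2 5)(4 7 6 9)| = 12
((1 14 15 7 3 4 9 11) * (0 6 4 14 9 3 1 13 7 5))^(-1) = ((0 6 4 3 14 15 5)(1 9 11 13 7))^(-1) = (0 5 15 14 3 4 6)(1 7 13 11 9)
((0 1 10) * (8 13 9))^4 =((0 1 10)(8 13 9))^4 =(0 1 10)(8 13 9)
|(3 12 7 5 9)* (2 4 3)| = 7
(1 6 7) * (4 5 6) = [0, 4, 2, 3, 5, 6, 7, 1] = (1 4 5 6 7)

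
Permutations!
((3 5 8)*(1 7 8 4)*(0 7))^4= ((0 7 8 3 5 4 1))^4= (0 5 7 4 8 1 3)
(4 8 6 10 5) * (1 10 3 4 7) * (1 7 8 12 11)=[0, 10, 2, 4, 12, 8, 3, 7, 6, 9, 5, 1, 11]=(1 10 5 8 6 3 4 12 11)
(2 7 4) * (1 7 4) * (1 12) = (1 7 12)(2 4) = [0, 7, 4, 3, 2, 5, 6, 12, 8, 9, 10, 11, 1]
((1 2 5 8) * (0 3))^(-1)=(0 3)(1 8 5 2)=((0 3)(1 2 5 8))^(-1)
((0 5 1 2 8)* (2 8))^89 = (0 5 1 8)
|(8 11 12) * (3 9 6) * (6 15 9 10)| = 6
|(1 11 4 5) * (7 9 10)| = 12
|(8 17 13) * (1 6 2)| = |(1 6 2)(8 17 13)| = 3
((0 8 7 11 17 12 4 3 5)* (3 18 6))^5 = ((0 8 7 11 17 12 4 18 6 3 5))^5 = (0 12 5 17 3 11 6 7 18 8 4)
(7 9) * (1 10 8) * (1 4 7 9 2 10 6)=[0, 6, 10, 3, 7, 5, 1, 2, 4, 9, 8]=(1 6)(2 10 8 4 7)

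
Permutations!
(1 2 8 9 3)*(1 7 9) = (1 2 8)(3 7 9) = [0, 2, 8, 7, 4, 5, 6, 9, 1, 3]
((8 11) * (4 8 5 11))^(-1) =((4 8)(5 11))^(-1) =(4 8)(5 11)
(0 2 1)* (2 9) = (0 9 2 1) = [9, 0, 1, 3, 4, 5, 6, 7, 8, 2]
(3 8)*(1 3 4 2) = [0, 3, 1, 8, 2, 5, 6, 7, 4] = (1 3 8 4 2)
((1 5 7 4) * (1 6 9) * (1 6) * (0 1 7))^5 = (0 5 1)(4 7)(6 9)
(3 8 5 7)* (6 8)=[0, 1, 2, 6, 4, 7, 8, 3, 5]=(3 6 8 5 7)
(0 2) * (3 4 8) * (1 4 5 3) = [2, 4, 0, 5, 8, 3, 6, 7, 1] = (0 2)(1 4 8)(3 5)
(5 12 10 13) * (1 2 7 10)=(1 2 7 10 13 5 12)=[0, 2, 7, 3, 4, 12, 6, 10, 8, 9, 13, 11, 1, 5]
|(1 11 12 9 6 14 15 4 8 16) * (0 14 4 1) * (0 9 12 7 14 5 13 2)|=20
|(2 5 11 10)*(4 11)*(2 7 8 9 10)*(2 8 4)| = |(2 5)(4 11 8 9 10 7)| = 6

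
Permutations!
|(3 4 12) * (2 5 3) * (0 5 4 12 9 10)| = 8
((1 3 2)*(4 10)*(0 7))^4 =((0 7)(1 3 2)(4 10))^4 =(10)(1 3 2)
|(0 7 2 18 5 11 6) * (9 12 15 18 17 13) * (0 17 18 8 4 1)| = |(0 7 2 18 5 11 6 17 13 9 12 15 8 4 1)| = 15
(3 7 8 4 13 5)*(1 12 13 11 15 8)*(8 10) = (1 12 13 5 3 7)(4 11 15 10 8) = [0, 12, 2, 7, 11, 3, 6, 1, 4, 9, 8, 15, 13, 5, 14, 10]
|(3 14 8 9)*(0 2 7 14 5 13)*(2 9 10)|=5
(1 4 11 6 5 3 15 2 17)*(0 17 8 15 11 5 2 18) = (0 17 1 4 5 3 11 6 2 8 15 18) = [17, 4, 8, 11, 5, 3, 2, 7, 15, 9, 10, 6, 12, 13, 14, 18, 16, 1, 0]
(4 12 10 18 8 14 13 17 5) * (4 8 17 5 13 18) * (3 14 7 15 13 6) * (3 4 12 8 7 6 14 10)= (3 10 12)(4 8 6)(5 7 15 13)(14 18 17)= [0, 1, 2, 10, 8, 7, 4, 15, 6, 9, 12, 11, 3, 5, 18, 13, 16, 14, 17]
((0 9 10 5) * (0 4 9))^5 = (4 9 10 5)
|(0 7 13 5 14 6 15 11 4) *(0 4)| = |(0 7 13 5 14 6 15 11)| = 8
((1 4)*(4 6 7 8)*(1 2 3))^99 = ((1 6 7 8 4 2 3))^99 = (1 6 7 8 4 2 3)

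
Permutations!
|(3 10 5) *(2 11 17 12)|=12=|(2 11 17 12)(3 10 5)|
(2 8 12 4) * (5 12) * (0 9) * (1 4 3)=(0 9)(1 4 2 8 5 12 3)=[9, 4, 8, 1, 2, 12, 6, 7, 5, 0, 10, 11, 3]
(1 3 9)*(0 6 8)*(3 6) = (0 3 9 1 6 8) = [3, 6, 2, 9, 4, 5, 8, 7, 0, 1]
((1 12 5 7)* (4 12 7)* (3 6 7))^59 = ((1 3 6 7)(4 12 5))^59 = (1 7 6 3)(4 5 12)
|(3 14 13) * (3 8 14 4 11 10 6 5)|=|(3 4 11 10 6 5)(8 14 13)|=6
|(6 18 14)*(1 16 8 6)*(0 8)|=|(0 8 6 18 14 1 16)|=7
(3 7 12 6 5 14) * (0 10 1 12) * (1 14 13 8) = (0 10 14 3 7)(1 12 6 5 13 8) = [10, 12, 2, 7, 4, 13, 5, 0, 1, 9, 14, 11, 6, 8, 3]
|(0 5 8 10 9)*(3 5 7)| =|(0 7 3 5 8 10 9)| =7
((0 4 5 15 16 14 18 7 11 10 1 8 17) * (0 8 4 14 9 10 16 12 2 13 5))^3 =(0 7 9 4 18 16 1 14 11 10)(2 15 13 12 5)(8 17) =((0 14 18 7 11 16 9 10 1 4)(2 13 5 15 12)(8 17))^3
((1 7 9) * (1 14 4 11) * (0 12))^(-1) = ((0 12)(1 7 9 14 4 11))^(-1) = (0 12)(1 11 4 14 9 7)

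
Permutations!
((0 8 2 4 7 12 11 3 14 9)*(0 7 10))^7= ((0 8 2 4 10)(3 14 9 7 12 11))^7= (0 2 10 8 4)(3 14 9 7 12 11)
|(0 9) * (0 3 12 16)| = |(0 9 3 12 16)| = 5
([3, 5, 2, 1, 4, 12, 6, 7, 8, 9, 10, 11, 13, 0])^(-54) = [0, 1, 2, 3, 4, 5, 6, 7, 8, 9, 10, 11, 12, 13]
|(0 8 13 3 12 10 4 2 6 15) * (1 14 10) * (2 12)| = |(0 8 13 3 2 6 15)(1 14 10 4 12)| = 35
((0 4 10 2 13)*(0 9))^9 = ((0 4 10 2 13 9))^9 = (0 2)(4 13)(9 10)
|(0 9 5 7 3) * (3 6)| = 6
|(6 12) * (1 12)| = 3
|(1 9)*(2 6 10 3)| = 4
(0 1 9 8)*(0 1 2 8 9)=[2, 0, 8, 3, 4, 5, 6, 7, 1, 9]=(9)(0 2 8 1)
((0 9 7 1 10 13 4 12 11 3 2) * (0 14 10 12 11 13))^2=(0 7 12 4 3 14)(1 13 11 2 10 9)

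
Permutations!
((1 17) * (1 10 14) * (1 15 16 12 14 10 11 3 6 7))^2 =(1 11 6)(3 7 17)(12 15)(14 16)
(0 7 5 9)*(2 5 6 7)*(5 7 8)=[2, 1, 7, 3, 4, 9, 8, 6, 5, 0]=(0 2 7 6 8 5 9)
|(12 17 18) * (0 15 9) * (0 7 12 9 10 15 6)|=10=|(0 6)(7 12 17 18 9)(10 15)|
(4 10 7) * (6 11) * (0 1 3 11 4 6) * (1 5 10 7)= [5, 3, 2, 11, 7, 10, 4, 6, 8, 9, 1, 0]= (0 5 10 1 3 11)(4 7 6)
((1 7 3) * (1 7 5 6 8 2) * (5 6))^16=((1 6 8 2)(3 7))^16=(8)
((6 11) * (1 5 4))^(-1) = ((1 5 4)(6 11))^(-1) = (1 4 5)(6 11)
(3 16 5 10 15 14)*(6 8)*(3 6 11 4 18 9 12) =[0, 1, 2, 16, 18, 10, 8, 7, 11, 12, 15, 4, 3, 13, 6, 14, 5, 17, 9] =(3 16 5 10 15 14 6 8 11 4 18 9 12)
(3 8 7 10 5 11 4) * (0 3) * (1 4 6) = (0 3 8 7 10 5 11 6 1 4) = [3, 4, 2, 8, 0, 11, 1, 10, 7, 9, 5, 6]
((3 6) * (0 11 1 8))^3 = ((0 11 1 8)(3 6))^3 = (0 8 1 11)(3 6)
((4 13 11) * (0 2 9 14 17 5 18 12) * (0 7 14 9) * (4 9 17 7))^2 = ((0 2)(4 13 11 9 17 5 18 12)(7 14))^2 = (4 11 17 18)(5 12 13 9)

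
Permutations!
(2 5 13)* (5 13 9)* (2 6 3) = (2 13 6 3)(5 9) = [0, 1, 13, 2, 4, 9, 3, 7, 8, 5, 10, 11, 12, 6]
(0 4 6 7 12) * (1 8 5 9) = [4, 8, 2, 3, 6, 9, 7, 12, 5, 1, 10, 11, 0] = (0 4 6 7 12)(1 8 5 9)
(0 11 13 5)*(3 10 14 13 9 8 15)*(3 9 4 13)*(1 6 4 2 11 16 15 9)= (0 16 15 1 6 4 13 5)(2 11)(3 10 14)(8 9)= [16, 6, 11, 10, 13, 0, 4, 7, 9, 8, 14, 2, 12, 5, 3, 1, 15]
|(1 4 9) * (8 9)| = 4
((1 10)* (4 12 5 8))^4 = (12) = ((1 10)(4 12 5 8))^4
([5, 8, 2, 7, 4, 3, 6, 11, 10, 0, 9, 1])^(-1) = (0 9 10 8 1 11 7 3 5)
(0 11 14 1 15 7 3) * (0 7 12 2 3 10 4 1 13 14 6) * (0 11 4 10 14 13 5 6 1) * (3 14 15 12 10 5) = (0 4)(1 12 2 14 3 7 15 10 5 6 11) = [4, 12, 14, 7, 0, 6, 11, 15, 8, 9, 5, 1, 2, 13, 3, 10]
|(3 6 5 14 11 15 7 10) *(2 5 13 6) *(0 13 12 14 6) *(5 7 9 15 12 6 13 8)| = |(0 8 5 13)(2 7 10 3)(9 15)(11 12 14)| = 12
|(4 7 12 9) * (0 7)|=|(0 7 12 9 4)|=5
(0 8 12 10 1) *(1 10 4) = (0 8 12 4 1) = [8, 0, 2, 3, 1, 5, 6, 7, 12, 9, 10, 11, 4]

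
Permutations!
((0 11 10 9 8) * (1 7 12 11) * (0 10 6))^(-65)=((0 1 7 12 11 6)(8 10 9))^(-65)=(0 1 7 12 11 6)(8 10 9)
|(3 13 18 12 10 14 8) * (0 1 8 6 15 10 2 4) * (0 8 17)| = 84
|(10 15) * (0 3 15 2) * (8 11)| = 10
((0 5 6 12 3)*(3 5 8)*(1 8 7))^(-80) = ((0 7 1 8 3)(5 6 12))^(-80) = (5 6 12)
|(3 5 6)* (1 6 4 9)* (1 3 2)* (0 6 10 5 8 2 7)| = 24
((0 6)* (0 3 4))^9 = ((0 6 3 4))^9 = (0 6 3 4)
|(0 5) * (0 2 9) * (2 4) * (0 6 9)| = 4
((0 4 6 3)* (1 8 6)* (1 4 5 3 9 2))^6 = (1 8 6 9 2)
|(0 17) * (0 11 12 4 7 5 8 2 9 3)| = 11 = |(0 17 11 12 4 7 5 8 2 9 3)|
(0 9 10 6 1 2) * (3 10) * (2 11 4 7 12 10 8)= (0 9 3 8 2)(1 11 4 7 12 10 6)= [9, 11, 0, 8, 7, 5, 1, 12, 2, 3, 6, 4, 10]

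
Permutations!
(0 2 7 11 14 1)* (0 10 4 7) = (0 2)(1 10 4 7 11 14) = [2, 10, 0, 3, 7, 5, 6, 11, 8, 9, 4, 14, 12, 13, 1]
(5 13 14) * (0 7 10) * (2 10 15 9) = [7, 1, 10, 3, 4, 13, 6, 15, 8, 2, 0, 11, 12, 14, 5, 9] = (0 7 15 9 2 10)(5 13 14)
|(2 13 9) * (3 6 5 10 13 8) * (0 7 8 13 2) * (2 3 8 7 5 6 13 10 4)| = |(0 5 4 2 10 3 13 9)| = 8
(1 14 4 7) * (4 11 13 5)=(1 14 11 13 5 4 7)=[0, 14, 2, 3, 7, 4, 6, 1, 8, 9, 10, 13, 12, 5, 11]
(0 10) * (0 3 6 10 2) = [2, 1, 0, 6, 4, 5, 10, 7, 8, 9, 3] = (0 2)(3 6 10)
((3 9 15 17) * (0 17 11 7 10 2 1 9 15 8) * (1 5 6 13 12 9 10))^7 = ((0 17 3 15 11 7 1 10 2 5 6 13 12 9 8))^7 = (0 10 8 1 9 7 12 11 13 15 6 3 5 17 2)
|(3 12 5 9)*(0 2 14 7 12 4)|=|(0 2 14 7 12 5 9 3 4)|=9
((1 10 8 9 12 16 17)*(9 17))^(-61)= ((1 10 8 17)(9 12 16))^(-61)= (1 17 8 10)(9 16 12)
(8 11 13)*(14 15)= (8 11 13)(14 15)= [0, 1, 2, 3, 4, 5, 6, 7, 11, 9, 10, 13, 12, 8, 15, 14]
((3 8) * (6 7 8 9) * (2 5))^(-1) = (2 5)(3 8 7 6 9)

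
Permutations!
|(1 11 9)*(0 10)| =|(0 10)(1 11 9)| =6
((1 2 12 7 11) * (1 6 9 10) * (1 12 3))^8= ((1 2 3)(6 9 10 12 7 11))^8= (1 3 2)(6 10 7)(9 12 11)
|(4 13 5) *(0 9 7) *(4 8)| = 12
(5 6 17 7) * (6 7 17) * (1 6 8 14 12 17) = [0, 6, 2, 3, 4, 7, 8, 5, 14, 9, 10, 11, 17, 13, 12, 15, 16, 1] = (1 6 8 14 12 17)(5 7)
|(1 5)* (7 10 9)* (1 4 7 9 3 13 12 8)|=|(1 5 4 7 10 3 13 12 8)|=9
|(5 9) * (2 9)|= |(2 9 5)|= 3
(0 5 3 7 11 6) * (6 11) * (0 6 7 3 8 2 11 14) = [5, 1, 11, 3, 4, 8, 6, 7, 2, 9, 10, 14, 12, 13, 0] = (0 5 8 2 11 14)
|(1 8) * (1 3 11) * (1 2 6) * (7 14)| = |(1 8 3 11 2 6)(7 14)| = 6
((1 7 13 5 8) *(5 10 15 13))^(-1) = ((1 7 5 8)(10 15 13))^(-1) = (1 8 5 7)(10 13 15)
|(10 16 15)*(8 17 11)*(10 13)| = 12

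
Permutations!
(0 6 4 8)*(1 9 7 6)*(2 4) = (0 1 9 7 6 2 4 8) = [1, 9, 4, 3, 8, 5, 2, 6, 0, 7]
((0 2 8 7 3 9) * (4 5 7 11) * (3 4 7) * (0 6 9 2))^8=((2 8 11 7 4 5 3)(6 9))^8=(2 8 11 7 4 5 3)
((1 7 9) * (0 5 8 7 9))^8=(9)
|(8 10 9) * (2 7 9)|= |(2 7 9 8 10)|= 5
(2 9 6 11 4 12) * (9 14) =(2 14 9 6 11 4 12) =[0, 1, 14, 3, 12, 5, 11, 7, 8, 6, 10, 4, 2, 13, 9]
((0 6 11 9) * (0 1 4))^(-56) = ((0 6 11 9 1 4))^(-56) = (0 1 11)(4 9 6)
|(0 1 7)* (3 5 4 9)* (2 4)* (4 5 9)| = |(0 1 7)(2 5)(3 9)| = 6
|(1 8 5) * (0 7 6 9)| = 12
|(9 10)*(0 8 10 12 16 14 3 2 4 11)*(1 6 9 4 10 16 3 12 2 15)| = |(0 8 16 14 12 3 15 1 6 9 2 10 4 11)| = 14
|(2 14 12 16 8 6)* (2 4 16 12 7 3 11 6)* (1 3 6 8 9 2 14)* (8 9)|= |(1 3 11 9 2)(4 16 8 14 7 6)|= 30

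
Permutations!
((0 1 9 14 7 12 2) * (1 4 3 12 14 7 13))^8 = ((0 4 3 12 2)(1 9 7 14 13))^8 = (0 12 4 2 3)(1 14 9 13 7)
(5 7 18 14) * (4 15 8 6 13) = (4 15 8 6 13)(5 7 18 14) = [0, 1, 2, 3, 15, 7, 13, 18, 6, 9, 10, 11, 12, 4, 5, 8, 16, 17, 14]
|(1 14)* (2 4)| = 2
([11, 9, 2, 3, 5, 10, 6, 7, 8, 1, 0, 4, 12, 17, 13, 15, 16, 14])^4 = [10, 1, 2, 3, 11, 4, 6, 7, 8, 9, 5, 0, 12, 17, 13, 15, 16, 14]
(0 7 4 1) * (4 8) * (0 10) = (0 7 8 4 1 10) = [7, 10, 2, 3, 1, 5, 6, 8, 4, 9, 0]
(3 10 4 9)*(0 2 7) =(0 2 7)(3 10 4 9) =[2, 1, 7, 10, 9, 5, 6, 0, 8, 3, 4]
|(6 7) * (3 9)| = |(3 9)(6 7)| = 2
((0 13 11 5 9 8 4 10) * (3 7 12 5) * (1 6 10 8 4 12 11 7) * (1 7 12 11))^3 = ((0 13 12 5 9 4 8 11 3 7 1 6 10))^3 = (0 5 8 7 10 12 4 3 6 13 9 11 1)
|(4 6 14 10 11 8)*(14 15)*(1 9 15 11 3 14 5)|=12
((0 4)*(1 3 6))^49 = (0 4)(1 3 6)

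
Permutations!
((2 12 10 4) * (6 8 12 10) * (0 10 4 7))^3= ((0 10 7)(2 4)(6 8 12))^3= (12)(2 4)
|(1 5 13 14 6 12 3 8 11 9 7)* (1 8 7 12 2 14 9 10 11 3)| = 30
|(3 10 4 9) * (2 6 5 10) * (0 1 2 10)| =20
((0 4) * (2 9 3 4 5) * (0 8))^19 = (0 4 9 5 8 3 2)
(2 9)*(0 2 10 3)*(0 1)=(0 2 9 10 3 1)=[2, 0, 9, 1, 4, 5, 6, 7, 8, 10, 3]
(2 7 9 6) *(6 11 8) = (2 7 9 11 8 6) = [0, 1, 7, 3, 4, 5, 2, 9, 6, 11, 10, 8]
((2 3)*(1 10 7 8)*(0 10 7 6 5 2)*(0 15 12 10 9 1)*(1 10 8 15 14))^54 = ((0 9 10 6 5 2 3 14 1 7 15 12 8))^54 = (0 10 5 3 1 15 8 9 6 2 14 7 12)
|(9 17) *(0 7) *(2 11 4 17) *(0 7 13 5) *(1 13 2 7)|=10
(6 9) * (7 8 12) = (6 9)(7 8 12) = [0, 1, 2, 3, 4, 5, 9, 8, 12, 6, 10, 11, 7]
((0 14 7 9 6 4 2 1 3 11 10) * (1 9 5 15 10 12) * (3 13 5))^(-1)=(0 10 15 5 13 1 12 11 3 7 14)(2 4 6 9)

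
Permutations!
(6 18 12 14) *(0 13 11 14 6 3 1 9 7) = (0 13 11 14 3 1 9 7)(6 18 12) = [13, 9, 2, 1, 4, 5, 18, 0, 8, 7, 10, 14, 6, 11, 3, 15, 16, 17, 12]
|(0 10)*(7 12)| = |(0 10)(7 12)| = 2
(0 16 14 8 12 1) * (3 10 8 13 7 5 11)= (0 16 14 13 7 5 11 3 10 8 12 1)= [16, 0, 2, 10, 4, 11, 6, 5, 12, 9, 8, 3, 1, 7, 13, 15, 14]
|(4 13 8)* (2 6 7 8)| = |(2 6 7 8 4 13)| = 6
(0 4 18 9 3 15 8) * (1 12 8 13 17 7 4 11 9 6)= (0 11 9 3 15 13 17 7 4 18 6 1 12 8)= [11, 12, 2, 15, 18, 5, 1, 4, 0, 3, 10, 9, 8, 17, 14, 13, 16, 7, 6]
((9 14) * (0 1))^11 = (0 1)(9 14) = ((0 1)(9 14))^11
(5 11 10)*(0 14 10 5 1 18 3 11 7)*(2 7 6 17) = (0 14 10 1 18 3 11 5 6 17 2 7) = [14, 18, 7, 11, 4, 6, 17, 0, 8, 9, 1, 5, 12, 13, 10, 15, 16, 2, 3]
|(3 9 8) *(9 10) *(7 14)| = |(3 10 9 8)(7 14)| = 4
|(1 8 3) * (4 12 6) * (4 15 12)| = |(1 8 3)(6 15 12)| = 3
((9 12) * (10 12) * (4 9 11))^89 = ((4 9 10 12 11))^89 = (4 11 12 10 9)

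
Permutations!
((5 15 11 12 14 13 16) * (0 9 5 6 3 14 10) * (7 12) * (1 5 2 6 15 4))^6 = (0 13 10 14 12 3 7 6 11 2 15 9 16)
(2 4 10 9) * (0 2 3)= [2, 1, 4, 0, 10, 5, 6, 7, 8, 3, 9]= (0 2 4 10 9 3)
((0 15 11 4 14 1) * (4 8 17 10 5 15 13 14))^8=((0 13 14 1)(5 15 11 8 17 10))^8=(5 11 17)(8 10 15)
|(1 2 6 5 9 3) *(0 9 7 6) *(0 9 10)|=12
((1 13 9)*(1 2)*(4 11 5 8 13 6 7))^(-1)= ((1 6 7 4 11 5 8 13 9 2))^(-1)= (1 2 9 13 8 5 11 4 7 6)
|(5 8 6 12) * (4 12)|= |(4 12 5 8 6)|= 5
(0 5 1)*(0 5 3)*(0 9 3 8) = (0 8)(1 5)(3 9) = [8, 5, 2, 9, 4, 1, 6, 7, 0, 3]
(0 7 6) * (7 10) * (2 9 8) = (0 10 7 6)(2 9 8) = [10, 1, 9, 3, 4, 5, 0, 6, 2, 8, 7]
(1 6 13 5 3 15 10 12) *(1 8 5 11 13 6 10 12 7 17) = (1 10 7 17)(3 15 12 8 5)(11 13) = [0, 10, 2, 15, 4, 3, 6, 17, 5, 9, 7, 13, 8, 11, 14, 12, 16, 1]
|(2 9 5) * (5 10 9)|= 2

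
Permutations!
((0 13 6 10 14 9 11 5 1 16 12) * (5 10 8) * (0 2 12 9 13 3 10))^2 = (0 10 13 8 1 9)(3 14 6 5 16 11)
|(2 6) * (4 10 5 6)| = |(2 4 10 5 6)| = 5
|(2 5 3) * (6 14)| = |(2 5 3)(6 14)| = 6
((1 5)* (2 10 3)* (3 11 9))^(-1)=((1 5)(2 10 11 9 3))^(-1)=(1 5)(2 3 9 11 10)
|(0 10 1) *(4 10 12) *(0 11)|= 6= |(0 12 4 10 1 11)|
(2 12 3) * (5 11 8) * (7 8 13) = (2 12 3)(5 11 13 7 8) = [0, 1, 12, 2, 4, 11, 6, 8, 5, 9, 10, 13, 3, 7]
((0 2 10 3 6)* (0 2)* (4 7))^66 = (2 3)(6 10)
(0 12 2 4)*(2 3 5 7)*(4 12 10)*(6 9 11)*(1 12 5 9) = (0 10 4)(1 12 3 9 11 6)(2 5 7) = [10, 12, 5, 9, 0, 7, 1, 2, 8, 11, 4, 6, 3]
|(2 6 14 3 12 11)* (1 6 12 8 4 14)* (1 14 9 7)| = 24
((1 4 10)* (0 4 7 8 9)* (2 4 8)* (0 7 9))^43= (0 8)(1 9 7 2 4 10)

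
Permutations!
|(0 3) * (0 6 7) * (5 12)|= 4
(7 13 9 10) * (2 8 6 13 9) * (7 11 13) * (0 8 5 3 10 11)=[8, 1, 5, 10, 4, 3, 7, 9, 6, 11, 0, 13, 12, 2]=(0 8 6 7 9 11 13 2 5 3 10)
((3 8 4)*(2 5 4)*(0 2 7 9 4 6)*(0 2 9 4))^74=((0 9)(2 5 6)(3 8 7 4))^74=(9)(2 6 5)(3 7)(4 8)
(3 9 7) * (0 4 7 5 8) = [4, 1, 2, 9, 7, 8, 6, 3, 0, 5] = (0 4 7 3 9 5 8)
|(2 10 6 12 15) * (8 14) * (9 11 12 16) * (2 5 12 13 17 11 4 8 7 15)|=12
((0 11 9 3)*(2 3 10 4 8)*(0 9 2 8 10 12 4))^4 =((0 11 2 3 9 12 4 10))^4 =(0 9)(2 4)(3 10)(11 12)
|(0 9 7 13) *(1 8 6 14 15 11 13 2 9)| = 24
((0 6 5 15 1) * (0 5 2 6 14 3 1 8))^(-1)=(0 8 15 5 1 3 14)(2 6)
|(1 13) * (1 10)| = 3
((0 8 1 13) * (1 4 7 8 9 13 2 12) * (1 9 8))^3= ((0 8 4 7 1 2 12 9 13))^3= (0 7 12)(1 9 8)(2 13 4)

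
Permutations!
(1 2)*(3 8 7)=(1 2)(3 8 7)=[0, 2, 1, 8, 4, 5, 6, 3, 7]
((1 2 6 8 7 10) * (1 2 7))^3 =(1 2)(6 7)(8 10)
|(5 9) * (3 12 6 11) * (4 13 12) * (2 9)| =|(2 9 5)(3 4 13 12 6 11)| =6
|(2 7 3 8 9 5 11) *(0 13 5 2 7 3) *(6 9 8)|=|(0 13 5 11 7)(2 3 6 9)|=20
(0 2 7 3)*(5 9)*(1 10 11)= [2, 10, 7, 0, 4, 9, 6, 3, 8, 5, 11, 1]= (0 2 7 3)(1 10 11)(5 9)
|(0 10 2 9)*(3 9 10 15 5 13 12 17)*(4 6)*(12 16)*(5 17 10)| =|(0 15 17 3 9)(2 5 13 16 12 10)(4 6)| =30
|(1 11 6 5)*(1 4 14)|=|(1 11 6 5 4 14)|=6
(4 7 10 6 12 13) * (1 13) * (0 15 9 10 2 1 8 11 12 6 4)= (0 15 9 10 4 7 2 1 13)(8 11 12)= [15, 13, 1, 3, 7, 5, 6, 2, 11, 10, 4, 12, 8, 0, 14, 9]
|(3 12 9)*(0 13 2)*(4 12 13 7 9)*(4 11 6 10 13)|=|(0 7 9 3 4 12 11 6 10 13 2)|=11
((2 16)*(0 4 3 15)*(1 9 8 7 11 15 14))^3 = ((0 4 3 14 1 9 8 7 11 15)(2 16))^3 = (0 14 8 15 3 9 11 4 1 7)(2 16)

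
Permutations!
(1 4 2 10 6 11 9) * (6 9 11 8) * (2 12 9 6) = (1 4 12 9)(2 10 6 8) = [0, 4, 10, 3, 12, 5, 8, 7, 2, 1, 6, 11, 9]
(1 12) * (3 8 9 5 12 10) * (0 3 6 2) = [3, 10, 0, 8, 4, 12, 2, 7, 9, 5, 6, 11, 1] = (0 3 8 9 5 12 1 10 6 2)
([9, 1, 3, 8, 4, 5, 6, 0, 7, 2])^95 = [7, 1, 9, 2, 4, 5, 6, 8, 3, 0]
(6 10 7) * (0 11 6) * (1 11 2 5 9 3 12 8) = [2, 11, 5, 12, 4, 9, 10, 0, 1, 3, 7, 6, 8] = (0 2 5 9 3 12 8 1 11 6 10 7)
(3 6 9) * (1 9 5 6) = (1 9 3)(5 6) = [0, 9, 2, 1, 4, 6, 5, 7, 8, 3]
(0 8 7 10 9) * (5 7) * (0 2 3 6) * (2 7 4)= (0 8 5 4 2 3 6)(7 10 9)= [8, 1, 3, 6, 2, 4, 0, 10, 5, 7, 9]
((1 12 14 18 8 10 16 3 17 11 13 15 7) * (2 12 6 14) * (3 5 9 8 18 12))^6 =((18)(1 6 14 12 2 3 17 11 13 15 7)(5 9 8 10 16))^6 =(18)(1 17 6 11 14 13 12 15 2 7 3)(5 9 8 10 16)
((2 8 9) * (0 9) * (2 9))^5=((9)(0 2 8))^5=(9)(0 8 2)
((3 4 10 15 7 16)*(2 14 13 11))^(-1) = (2 11 13 14)(3 16 7 15 10 4)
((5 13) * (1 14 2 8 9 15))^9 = (1 8)(2 15)(5 13)(9 14)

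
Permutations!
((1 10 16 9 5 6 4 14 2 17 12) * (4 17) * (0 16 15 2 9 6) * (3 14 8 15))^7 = (0 3 17 5 10 6 9 1 16 14 12)(2 15 8 4)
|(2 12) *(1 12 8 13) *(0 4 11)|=15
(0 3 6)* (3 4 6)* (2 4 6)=[6, 1, 4, 3, 2, 5, 0]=(0 6)(2 4)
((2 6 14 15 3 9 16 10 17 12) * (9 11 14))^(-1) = ((2 6 9 16 10 17 12)(3 11 14 15))^(-1) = (2 12 17 10 16 9 6)(3 15 14 11)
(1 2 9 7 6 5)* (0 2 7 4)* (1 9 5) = [2, 7, 5, 3, 0, 9, 1, 6, 8, 4] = (0 2 5 9 4)(1 7 6)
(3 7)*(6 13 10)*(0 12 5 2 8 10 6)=(0 12 5 2 8 10)(3 7)(6 13)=[12, 1, 8, 7, 4, 2, 13, 3, 10, 9, 0, 11, 5, 6]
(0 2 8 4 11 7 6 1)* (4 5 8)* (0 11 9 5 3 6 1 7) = (0 2 4 9 5 8 3 6 7 1 11) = [2, 11, 4, 6, 9, 8, 7, 1, 3, 5, 10, 0]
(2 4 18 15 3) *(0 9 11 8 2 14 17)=(0 9 11 8 2 4 18 15 3 14 17)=[9, 1, 4, 14, 18, 5, 6, 7, 2, 11, 10, 8, 12, 13, 17, 3, 16, 0, 15]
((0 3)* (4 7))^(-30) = (7)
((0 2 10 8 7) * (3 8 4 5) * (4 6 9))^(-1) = ((0 2 10 6 9 4 5 3 8 7))^(-1) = (0 7 8 3 5 4 9 6 10 2)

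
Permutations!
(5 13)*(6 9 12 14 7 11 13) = (5 6 9 12 14 7 11 13) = [0, 1, 2, 3, 4, 6, 9, 11, 8, 12, 10, 13, 14, 5, 7]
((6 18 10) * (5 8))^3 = ((5 8)(6 18 10))^3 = (18)(5 8)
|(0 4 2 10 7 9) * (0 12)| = 7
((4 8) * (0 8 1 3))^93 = (0 1 8 3 4) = ((0 8 4 1 3))^93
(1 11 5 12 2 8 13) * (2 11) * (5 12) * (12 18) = (1 2 8 13)(11 18 12) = [0, 2, 8, 3, 4, 5, 6, 7, 13, 9, 10, 18, 11, 1, 14, 15, 16, 17, 12]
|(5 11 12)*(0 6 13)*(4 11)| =12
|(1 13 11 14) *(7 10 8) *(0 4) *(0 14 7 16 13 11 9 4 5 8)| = 12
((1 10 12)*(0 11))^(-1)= ((0 11)(1 10 12))^(-1)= (0 11)(1 12 10)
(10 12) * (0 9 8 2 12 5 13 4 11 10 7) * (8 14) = (0 9 14 8 2 12 7)(4 11 10 5 13) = [9, 1, 12, 3, 11, 13, 6, 0, 2, 14, 5, 10, 7, 4, 8]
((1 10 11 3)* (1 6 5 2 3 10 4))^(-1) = ((1 4)(2 3 6 5)(10 11))^(-1) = (1 4)(2 5 6 3)(10 11)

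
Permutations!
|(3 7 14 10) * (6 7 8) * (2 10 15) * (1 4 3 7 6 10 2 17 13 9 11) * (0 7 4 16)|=20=|(0 7 14 15 17 13 9 11 1 16)(3 8 10 4)|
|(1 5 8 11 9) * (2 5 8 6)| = |(1 8 11 9)(2 5 6)| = 12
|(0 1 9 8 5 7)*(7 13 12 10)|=|(0 1 9 8 5 13 12 10 7)|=9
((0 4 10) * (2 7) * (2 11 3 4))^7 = ((0 2 7 11 3 4 10))^7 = (11)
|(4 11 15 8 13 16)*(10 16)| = 7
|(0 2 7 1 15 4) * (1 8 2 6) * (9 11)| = 30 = |(0 6 1 15 4)(2 7 8)(9 11)|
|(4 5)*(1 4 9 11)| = |(1 4 5 9 11)| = 5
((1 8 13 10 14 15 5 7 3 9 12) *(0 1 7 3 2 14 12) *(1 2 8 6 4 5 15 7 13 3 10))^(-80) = ((15)(0 2 14 7 8 3 9)(1 6 4 5 10 12 13))^(-80) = (15)(0 8 2 3 14 9 7)(1 10 6 12 4 13 5)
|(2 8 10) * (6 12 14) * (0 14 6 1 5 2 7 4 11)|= 10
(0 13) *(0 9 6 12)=(0 13 9 6 12)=[13, 1, 2, 3, 4, 5, 12, 7, 8, 6, 10, 11, 0, 9]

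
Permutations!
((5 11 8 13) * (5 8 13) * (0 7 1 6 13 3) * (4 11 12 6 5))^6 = ((0 7 1 5 12 6 13 8 4 11 3))^6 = (0 13 7 8 1 4 5 11 12 3 6)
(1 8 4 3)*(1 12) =[0, 8, 2, 12, 3, 5, 6, 7, 4, 9, 10, 11, 1] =(1 8 4 3 12)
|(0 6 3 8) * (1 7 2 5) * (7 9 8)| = 9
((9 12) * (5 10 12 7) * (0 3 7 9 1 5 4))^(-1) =(0 4 7 3)(1 12 10 5)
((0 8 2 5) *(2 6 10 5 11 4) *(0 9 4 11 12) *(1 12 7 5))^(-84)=(12)(2 7 5 9 4)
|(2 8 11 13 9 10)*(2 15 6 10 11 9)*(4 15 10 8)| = 8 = |(2 4 15 6 8 9 11 13)|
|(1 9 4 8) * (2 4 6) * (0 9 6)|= 10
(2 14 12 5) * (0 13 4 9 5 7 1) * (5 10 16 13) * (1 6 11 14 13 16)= (16)(0 5 2 13 4 9 10 1)(6 11 14 12 7)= [5, 0, 13, 3, 9, 2, 11, 6, 8, 10, 1, 14, 7, 4, 12, 15, 16]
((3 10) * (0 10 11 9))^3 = (0 11 10 9 3)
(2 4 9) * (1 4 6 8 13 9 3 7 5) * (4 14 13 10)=[0, 14, 6, 7, 3, 1, 8, 5, 10, 2, 4, 11, 12, 9, 13]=(1 14 13 9 2 6 8 10 4 3 7 5)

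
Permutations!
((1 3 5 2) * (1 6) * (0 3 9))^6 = (0 9 1 6 2 5 3)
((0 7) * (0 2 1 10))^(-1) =(0 10 1 2 7)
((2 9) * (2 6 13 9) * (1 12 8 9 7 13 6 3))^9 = (1 3 9 8 12)(7 13)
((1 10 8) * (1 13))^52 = (13) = ((1 10 8 13))^52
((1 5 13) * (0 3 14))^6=((0 3 14)(1 5 13))^6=(14)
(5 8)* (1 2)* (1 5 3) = (1 2 5 8 3) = [0, 2, 5, 1, 4, 8, 6, 7, 3]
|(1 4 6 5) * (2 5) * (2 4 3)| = 4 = |(1 3 2 5)(4 6)|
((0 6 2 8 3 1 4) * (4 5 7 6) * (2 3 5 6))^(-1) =(0 4)(1 3 6)(2 7 5 8)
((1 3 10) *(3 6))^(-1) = ((1 6 3 10))^(-1) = (1 10 3 6)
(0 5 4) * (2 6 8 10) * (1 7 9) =(0 5 4)(1 7 9)(2 6 8 10) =[5, 7, 6, 3, 0, 4, 8, 9, 10, 1, 2]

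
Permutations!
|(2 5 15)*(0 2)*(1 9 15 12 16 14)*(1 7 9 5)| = 10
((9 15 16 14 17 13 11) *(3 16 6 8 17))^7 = (17)(3 16 14) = ((3 16 14)(6 8 17 13 11 9 15))^7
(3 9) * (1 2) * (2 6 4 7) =(1 6 4 7 2)(3 9) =[0, 6, 1, 9, 7, 5, 4, 2, 8, 3]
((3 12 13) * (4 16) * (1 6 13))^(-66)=(16)(1 12 3 13 6)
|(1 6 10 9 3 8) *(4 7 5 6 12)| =10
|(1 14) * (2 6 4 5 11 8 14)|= |(1 2 6 4 5 11 8 14)|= 8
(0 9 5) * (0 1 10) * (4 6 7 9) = [4, 10, 2, 3, 6, 1, 7, 9, 8, 5, 0] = (0 4 6 7 9 5 1 10)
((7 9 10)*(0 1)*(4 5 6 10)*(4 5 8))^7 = (0 1)(4 8)(5 10 9 6 7)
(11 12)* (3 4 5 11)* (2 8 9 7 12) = (2 8 9 7 12 3 4 5 11) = [0, 1, 8, 4, 5, 11, 6, 12, 9, 7, 10, 2, 3]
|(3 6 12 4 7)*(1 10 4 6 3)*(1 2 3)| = |(1 10 4 7 2 3)(6 12)| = 6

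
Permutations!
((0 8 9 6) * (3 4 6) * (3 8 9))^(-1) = ((0 9 8 3 4 6))^(-1) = (0 6 4 3 8 9)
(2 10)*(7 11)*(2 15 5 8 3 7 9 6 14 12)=(2 10 15 5 8 3 7 11 9 6 14 12)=[0, 1, 10, 7, 4, 8, 14, 11, 3, 6, 15, 9, 2, 13, 12, 5]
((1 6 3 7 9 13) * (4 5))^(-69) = (1 7)(3 13)(4 5)(6 9)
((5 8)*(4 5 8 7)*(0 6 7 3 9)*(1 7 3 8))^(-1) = (0 9 3 6)(1 8 5 4 7)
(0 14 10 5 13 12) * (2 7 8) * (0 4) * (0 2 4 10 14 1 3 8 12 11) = (14)(0 1 3 8 4 2 7 12 10 5 13 11) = [1, 3, 7, 8, 2, 13, 6, 12, 4, 9, 5, 0, 10, 11, 14]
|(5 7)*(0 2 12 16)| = |(0 2 12 16)(5 7)| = 4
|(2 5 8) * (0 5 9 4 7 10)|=8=|(0 5 8 2 9 4 7 10)|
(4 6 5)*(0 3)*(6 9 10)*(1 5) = [3, 5, 2, 0, 9, 4, 1, 7, 8, 10, 6] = (0 3)(1 5 4 9 10 6)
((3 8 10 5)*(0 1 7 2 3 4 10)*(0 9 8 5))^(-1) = ((0 1 7 2 3 5 4 10)(8 9))^(-1) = (0 10 4 5 3 2 7 1)(8 9)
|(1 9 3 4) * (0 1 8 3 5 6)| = |(0 1 9 5 6)(3 4 8)| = 15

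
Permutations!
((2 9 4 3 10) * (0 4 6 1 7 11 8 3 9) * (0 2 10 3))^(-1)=(0 8 11 7 1 6 9 4)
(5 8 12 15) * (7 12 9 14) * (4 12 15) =(4 12)(5 8 9 14 7 15) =[0, 1, 2, 3, 12, 8, 6, 15, 9, 14, 10, 11, 4, 13, 7, 5]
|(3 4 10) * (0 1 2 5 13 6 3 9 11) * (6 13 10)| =21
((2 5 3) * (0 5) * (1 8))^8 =((0 5 3 2)(1 8))^8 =(8)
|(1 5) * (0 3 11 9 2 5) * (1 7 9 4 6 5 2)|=|(0 3 11 4 6 5 7 9 1)|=9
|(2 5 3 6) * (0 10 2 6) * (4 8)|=|(0 10 2 5 3)(4 8)|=10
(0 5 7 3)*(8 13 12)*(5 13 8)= [13, 1, 2, 0, 4, 7, 6, 3, 8, 9, 10, 11, 5, 12]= (0 13 12 5 7 3)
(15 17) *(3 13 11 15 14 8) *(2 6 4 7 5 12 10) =(2 6 4 7 5 12 10)(3 13 11 15 17 14 8) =[0, 1, 6, 13, 7, 12, 4, 5, 3, 9, 2, 15, 10, 11, 8, 17, 16, 14]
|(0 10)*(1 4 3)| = 6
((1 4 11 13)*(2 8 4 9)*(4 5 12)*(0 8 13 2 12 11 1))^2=(0 5 2)(1 12)(4 9)(8 11 13)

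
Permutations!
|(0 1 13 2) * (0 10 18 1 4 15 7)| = |(0 4 15 7)(1 13 2 10 18)| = 20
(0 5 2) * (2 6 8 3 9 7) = (0 5 6 8 3 9 7 2) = [5, 1, 0, 9, 4, 6, 8, 2, 3, 7]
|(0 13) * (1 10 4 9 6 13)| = 7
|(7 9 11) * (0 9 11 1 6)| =|(0 9 1 6)(7 11)| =4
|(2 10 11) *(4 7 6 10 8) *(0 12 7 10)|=20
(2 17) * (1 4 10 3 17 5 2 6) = [0, 4, 5, 17, 10, 2, 1, 7, 8, 9, 3, 11, 12, 13, 14, 15, 16, 6] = (1 4 10 3 17 6)(2 5)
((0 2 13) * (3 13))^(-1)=(0 13 3 2)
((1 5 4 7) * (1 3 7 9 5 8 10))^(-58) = ((1 8 10)(3 7)(4 9 5))^(-58) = (1 10 8)(4 5 9)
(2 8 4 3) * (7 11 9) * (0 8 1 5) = (0 8 4 3 2 1 5)(7 11 9) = [8, 5, 1, 2, 3, 0, 6, 11, 4, 7, 10, 9]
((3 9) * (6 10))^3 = ((3 9)(6 10))^3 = (3 9)(6 10)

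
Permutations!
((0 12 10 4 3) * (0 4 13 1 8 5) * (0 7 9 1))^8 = ((0 12 10 13)(1 8 5 7 9)(3 4))^8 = (13)(1 7 8 9 5)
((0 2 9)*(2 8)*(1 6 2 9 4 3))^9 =((0 8 9)(1 6 2 4 3))^9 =(9)(1 3 4 2 6)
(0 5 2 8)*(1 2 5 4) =(0 4 1 2 8) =[4, 2, 8, 3, 1, 5, 6, 7, 0]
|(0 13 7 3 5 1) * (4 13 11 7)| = |(0 11 7 3 5 1)(4 13)| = 6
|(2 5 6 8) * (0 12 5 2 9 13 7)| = 8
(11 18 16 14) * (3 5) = (3 5)(11 18 16 14) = [0, 1, 2, 5, 4, 3, 6, 7, 8, 9, 10, 18, 12, 13, 11, 15, 14, 17, 16]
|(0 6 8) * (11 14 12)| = 3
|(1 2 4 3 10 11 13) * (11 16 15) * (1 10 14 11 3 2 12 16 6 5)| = 22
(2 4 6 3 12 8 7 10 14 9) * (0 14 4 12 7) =(0 14 9 2 12 8)(3 7 10 4 6) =[14, 1, 12, 7, 6, 5, 3, 10, 0, 2, 4, 11, 8, 13, 9]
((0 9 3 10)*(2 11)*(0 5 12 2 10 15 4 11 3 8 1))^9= (0 9 8 1)(2 3 15 4 11 10 5 12)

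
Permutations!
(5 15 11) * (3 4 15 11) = (3 4 15)(5 11) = [0, 1, 2, 4, 15, 11, 6, 7, 8, 9, 10, 5, 12, 13, 14, 3]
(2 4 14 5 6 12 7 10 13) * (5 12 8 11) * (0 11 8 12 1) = (0 11 5 6 12 7 10 13 2 4 14 1) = [11, 0, 4, 3, 14, 6, 12, 10, 8, 9, 13, 5, 7, 2, 1]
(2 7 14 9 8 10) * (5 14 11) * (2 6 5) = [0, 1, 7, 3, 4, 14, 5, 11, 10, 8, 6, 2, 12, 13, 9] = (2 7 11)(5 14 9 8 10 6)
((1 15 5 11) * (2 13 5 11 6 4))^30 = (15)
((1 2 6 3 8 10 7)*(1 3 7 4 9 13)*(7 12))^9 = ((1 2 6 12 7 3 8 10 4 9 13))^9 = (1 9 10 3 12 2 13 4 8 7 6)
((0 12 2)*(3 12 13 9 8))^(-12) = ((0 13 9 8 3 12 2))^(-12) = (0 9 3 2 13 8 12)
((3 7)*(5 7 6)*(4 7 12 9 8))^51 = ((3 6 5 12 9 8 4 7))^51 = (3 12 4 6 9 7 5 8)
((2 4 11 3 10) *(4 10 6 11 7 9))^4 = (3 6 11)(4 7 9)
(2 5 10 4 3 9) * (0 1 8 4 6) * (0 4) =[1, 8, 5, 9, 3, 10, 4, 7, 0, 2, 6] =(0 1 8)(2 5 10 6 4 3 9)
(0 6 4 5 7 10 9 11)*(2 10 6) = (0 2 10 9 11)(4 5 7 6) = [2, 1, 10, 3, 5, 7, 4, 6, 8, 11, 9, 0]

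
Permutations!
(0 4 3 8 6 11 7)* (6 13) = (0 4 3 8 13 6 11 7) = [4, 1, 2, 8, 3, 5, 11, 0, 13, 9, 10, 7, 12, 6]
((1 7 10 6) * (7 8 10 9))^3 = (1 6 10 8)(7 9)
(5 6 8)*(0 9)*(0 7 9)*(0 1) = [1, 0, 2, 3, 4, 6, 8, 9, 5, 7] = (0 1)(5 6 8)(7 9)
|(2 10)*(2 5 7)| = 4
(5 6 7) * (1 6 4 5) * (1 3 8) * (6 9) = (1 9 6 7 3 8)(4 5) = [0, 9, 2, 8, 5, 4, 7, 3, 1, 6]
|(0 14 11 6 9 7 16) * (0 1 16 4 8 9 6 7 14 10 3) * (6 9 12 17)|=18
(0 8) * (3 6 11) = (0 8)(3 6 11) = [8, 1, 2, 6, 4, 5, 11, 7, 0, 9, 10, 3]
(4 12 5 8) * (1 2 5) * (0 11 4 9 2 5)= (0 11 4 12 1 5 8 9 2)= [11, 5, 0, 3, 12, 8, 6, 7, 9, 2, 10, 4, 1]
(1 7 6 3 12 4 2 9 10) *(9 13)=[0, 7, 13, 12, 2, 5, 3, 6, 8, 10, 1, 11, 4, 9]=(1 7 6 3 12 4 2 13 9 10)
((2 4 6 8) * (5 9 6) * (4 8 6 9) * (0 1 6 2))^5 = ((9)(0 1 6 2 8)(4 5))^5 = (9)(4 5)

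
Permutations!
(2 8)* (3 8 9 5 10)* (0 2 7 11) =[2, 1, 9, 8, 4, 10, 6, 11, 7, 5, 3, 0] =(0 2 9 5 10 3 8 7 11)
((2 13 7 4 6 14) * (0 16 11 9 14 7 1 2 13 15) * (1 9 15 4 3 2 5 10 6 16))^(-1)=((0 1 5 10 6 7 3 2 4 16 11 15)(9 14 13))^(-1)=(0 15 11 16 4 2 3 7 6 10 5 1)(9 13 14)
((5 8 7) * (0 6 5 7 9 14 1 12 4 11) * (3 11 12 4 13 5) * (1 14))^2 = (14)(0 3)(1 12 5 9 4 13 8)(6 11)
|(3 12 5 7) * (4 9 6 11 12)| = |(3 4 9 6 11 12 5 7)| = 8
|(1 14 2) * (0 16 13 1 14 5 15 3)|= 14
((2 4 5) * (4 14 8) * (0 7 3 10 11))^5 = (14)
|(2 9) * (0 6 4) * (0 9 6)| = 4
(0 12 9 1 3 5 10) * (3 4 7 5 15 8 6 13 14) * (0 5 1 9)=(0 12)(1 4 7)(3 15 8 6 13 14)(5 10)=[12, 4, 2, 15, 7, 10, 13, 1, 6, 9, 5, 11, 0, 14, 3, 8]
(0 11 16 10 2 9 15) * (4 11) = (0 4 11 16 10 2 9 15) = [4, 1, 9, 3, 11, 5, 6, 7, 8, 15, 2, 16, 12, 13, 14, 0, 10]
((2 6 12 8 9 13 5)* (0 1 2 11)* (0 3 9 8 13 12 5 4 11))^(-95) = ((0 1 2 6 5)(3 9 12 13 4 11))^(-95) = (3 9 12 13 4 11)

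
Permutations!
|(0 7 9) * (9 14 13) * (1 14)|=6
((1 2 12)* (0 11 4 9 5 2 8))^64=(0 11 4 9 5 2 12 1 8)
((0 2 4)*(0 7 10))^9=((0 2 4 7 10))^9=(0 10 7 4 2)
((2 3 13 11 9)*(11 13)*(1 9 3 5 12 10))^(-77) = (13)(1 9 2 5 12 10)(3 11) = ((13)(1 9 2 5 12 10)(3 11))^(-77)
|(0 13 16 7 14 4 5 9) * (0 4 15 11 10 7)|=15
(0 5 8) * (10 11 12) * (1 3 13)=(0 5 8)(1 3 13)(10 11 12)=[5, 3, 2, 13, 4, 8, 6, 7, 0, 9, 11, 12, 10, 1]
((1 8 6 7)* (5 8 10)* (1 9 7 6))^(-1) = (1 8 5 10)(7 9)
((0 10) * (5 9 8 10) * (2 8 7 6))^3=((0 5 9 7 6 2 8 10))^3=(0 7 8 5 6 10 9 2)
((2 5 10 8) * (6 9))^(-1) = (2 8 10 5)(6 9)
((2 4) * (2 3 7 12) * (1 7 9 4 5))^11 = (1 7 12 2 5)(3 4 9)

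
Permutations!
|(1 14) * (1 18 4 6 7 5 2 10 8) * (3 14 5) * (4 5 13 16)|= 13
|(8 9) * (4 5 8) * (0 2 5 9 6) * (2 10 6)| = 6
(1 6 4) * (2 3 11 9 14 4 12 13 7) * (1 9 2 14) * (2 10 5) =(1 6 12 13 7 14 4 9)(2 3 11 10 5) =[0, 6, 3, 11, 9, 2, 12, 14, 8, 1, 5, 10, 13, 7, 4]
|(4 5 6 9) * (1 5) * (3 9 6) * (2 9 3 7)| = 6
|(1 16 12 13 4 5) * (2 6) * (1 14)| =14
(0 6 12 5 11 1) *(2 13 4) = (0 6 12 5 11 1)(2 13 4) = [6, 0, 13, 3, 2, 11, 12, 7, 8, 9, 10, 1, 5, 4]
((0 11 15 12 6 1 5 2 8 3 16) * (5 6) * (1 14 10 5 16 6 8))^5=(16)(1 10 3 2 14 8 5 6)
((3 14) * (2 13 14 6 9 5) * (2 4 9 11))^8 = ((2 13 14 3 6 11)(4 9 5))^8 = (2 14 6)(3 11 13)(4 5 9)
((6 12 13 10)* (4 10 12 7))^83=(4 7 6 10)(12 13)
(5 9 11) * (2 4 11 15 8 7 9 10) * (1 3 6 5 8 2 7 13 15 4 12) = (1 3 6 5 10 7 9 4 11 8 13 15 2 12) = [0, 3, 12, 6, 11, 10, 5, 9, 13, 4, 7, 8, 1, 15, 14, 2]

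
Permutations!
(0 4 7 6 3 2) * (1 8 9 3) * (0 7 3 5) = [4, 8, 7, 2, 3, 0, 1, 6, 9, 5] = (0 4 3 2 7 6 1 8 9 5)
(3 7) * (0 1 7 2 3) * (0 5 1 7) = (0 7 5 1)(2 3) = [7, 0, 3, 2, 4, 1, 6, 5]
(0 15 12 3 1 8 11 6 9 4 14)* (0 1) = (0 15 12 3)(1 8 11 6 9 4 14) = [15, 8, 2, 0, 14, 5, 9, 7, 11, 4, 10, 6, 3, 13, 1, 12]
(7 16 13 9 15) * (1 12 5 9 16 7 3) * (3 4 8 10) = (1 12 5 9 15 4 8 10 3)(13 16) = [0, 12, 2, 1, 8, 9, 6, 7, 10, 15, 3, 11, 5, 16, 14, 4, 13]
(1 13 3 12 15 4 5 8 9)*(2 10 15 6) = [0, 13, 10, 12, 5, 8, 2, 7, 9, 1, 15, 11, 6, 3, 14, 4] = (1 13 3 12 6 2 10 15 4 5 8 9)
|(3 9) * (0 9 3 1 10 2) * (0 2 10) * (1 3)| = |(10)(0 9 3 1)| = 4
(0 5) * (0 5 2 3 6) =(0 2 3 6) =[2, 1, 3, 6, 4, 5, 0]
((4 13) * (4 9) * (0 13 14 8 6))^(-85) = (0 6 8 14 4 9 13)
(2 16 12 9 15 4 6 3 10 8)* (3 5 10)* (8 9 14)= (2 16 12 14 8)(4 6 5 10 9 15)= [0, 1, 16, 3, 6, 10, 5, 7, 2, 15, 9, 11, 14, 13, 8, 4, 12]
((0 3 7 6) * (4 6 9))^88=(0 4 7)(3 6 9)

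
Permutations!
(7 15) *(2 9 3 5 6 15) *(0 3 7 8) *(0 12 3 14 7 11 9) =[14, 1, 0, 5, 4, 6, 15, 2, 12, 11, 10, 9, 3, 13, 7, 8] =(0 14 7 2)(3 5 6 15 8 12)(9 11)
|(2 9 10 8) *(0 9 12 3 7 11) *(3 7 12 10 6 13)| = |(0 9 6 13 3 12 7 11)(2 10 8)| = 24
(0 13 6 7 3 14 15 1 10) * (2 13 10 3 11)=(0 10)(1 3 14 15)(2 13 6 7 11)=[10, 3, 13, 14, 4, 5, 7, 11, 8, 9, 0, 2, 12, 6, 15, 1]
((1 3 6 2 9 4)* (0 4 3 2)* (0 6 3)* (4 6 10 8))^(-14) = ((0 6 10 8 4 1 2 9))^(-14) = (0 10 4 2)(1 9 6 8)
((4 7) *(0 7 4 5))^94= ((0 7 5))^94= (0 7 5)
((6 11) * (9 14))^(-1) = (6 11)(9 14)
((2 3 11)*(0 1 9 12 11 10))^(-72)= ((0 1 9 12 11 2 3 10))^(-72)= (12)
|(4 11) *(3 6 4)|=4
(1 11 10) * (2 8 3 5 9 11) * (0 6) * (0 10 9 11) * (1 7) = (0 6 10 7 1 2 8 3 5 11 9) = [6, 2, 8, 5, 4, 11, 10, 1, 3, 0, 7, 9]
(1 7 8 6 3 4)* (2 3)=(1 7 8 6 2 3 4)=[0, 7, 3, 4, 1, 5, 2, 8, 6]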